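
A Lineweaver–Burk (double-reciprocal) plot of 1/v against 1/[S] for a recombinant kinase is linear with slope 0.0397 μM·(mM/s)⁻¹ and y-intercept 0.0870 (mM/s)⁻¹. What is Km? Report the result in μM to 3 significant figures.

y-intercept = 1/Vmax ⇒ Vmax = 11.5 mM/s; slope = Km/Vmax ⇒ Km = slope × Vmax.
Km = 0.0397 × 11.5 = 0.456 μM.

0.456 μM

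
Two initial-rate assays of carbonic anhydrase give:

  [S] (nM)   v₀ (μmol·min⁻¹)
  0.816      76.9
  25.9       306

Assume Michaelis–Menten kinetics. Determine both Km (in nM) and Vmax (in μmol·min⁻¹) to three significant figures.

In reciprocal form, 1/v = (Km/Vmax)·(1/[S]) + 1/Vmax. The two points give (1/[S], 1/v) = (1.225, 0.01300) and (0.03861, 0.003268).
Slope = (0.01300 − 0.003268)/(1.225 − 0.03861) = 0.008203; intercept = 0.01300 − 0.008203×1.225 = 0.002951.
Vmax = 1/intercept = 339 μmol·min⁻¹; Km = slope × Vmax = 0.008203 × 339 = 2.78 nM.

Km = 2.78 nM; Vmax = 339 μmol·min⁻¹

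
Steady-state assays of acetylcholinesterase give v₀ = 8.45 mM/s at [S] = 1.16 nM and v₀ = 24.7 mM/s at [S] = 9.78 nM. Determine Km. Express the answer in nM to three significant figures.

From v = Vmax[S]/(Km+[S]), each point gives Vmax = v(Km+[S])/[S].
Equating: 8.45(Km+1.16)/1.16 = 24.7(Km+9.78)/9.78.
7.284·Km + 8.45 = 2.526·Km + 24.7, so (7.284 − 2.526)·Km = 24.7 − 8.45.
Km = 16.25/4.759 = 3.41 nM; then Vmax = 8.45(3.41+1.16)/1.16 = 33.3 mM/s.

3.41 nM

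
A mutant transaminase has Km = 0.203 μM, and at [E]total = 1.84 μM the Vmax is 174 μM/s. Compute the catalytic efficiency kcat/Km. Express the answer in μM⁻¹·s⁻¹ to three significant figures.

kcat = Vmax/[E]total = 174/1.84 = 94.6 s⁻¹.
kcat/Km = 94.6/0.203 = 466 μM⁻¹·s⁻¹.

466 μM⁻¹·s⁻¹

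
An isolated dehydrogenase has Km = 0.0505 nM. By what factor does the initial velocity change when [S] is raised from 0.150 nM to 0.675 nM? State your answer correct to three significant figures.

Since Vmax cancels, v₂/v₁ = [S]₂(Km+[S]₁) / [S]₁(Km+[S]₂).
= 0.675×(0.0505+0.150) / (0.150×(0.0505+0.675)) = 0.1353/0.1088 = 1.24.

1.24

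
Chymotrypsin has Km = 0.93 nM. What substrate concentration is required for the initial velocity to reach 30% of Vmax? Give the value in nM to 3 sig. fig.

v/Vmax = [S]/(Km+[S]) = 0.3, so [S] = Km·0.3/(1 − 0.3) = 0.93 × 0.4286.
[S] = 0.399 nM.

0.399 nM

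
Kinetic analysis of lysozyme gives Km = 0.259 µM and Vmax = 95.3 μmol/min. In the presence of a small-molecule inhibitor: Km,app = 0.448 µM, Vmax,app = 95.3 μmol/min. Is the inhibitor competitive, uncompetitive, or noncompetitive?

competitive

Km increases (0.259 → 0.448 µM) while Vmax is unchanged — the hallmark of competitive inhibition.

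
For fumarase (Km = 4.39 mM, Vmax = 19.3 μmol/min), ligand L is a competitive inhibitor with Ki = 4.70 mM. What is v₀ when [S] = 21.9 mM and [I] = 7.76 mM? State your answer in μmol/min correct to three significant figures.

α = 1 + [I]/Ki = 1 + 7.76/4.70 = 2.651.
For a competitive inhibitor, Vmax is unchanged and the apparent Km becomes α·Km: Km,app = 11.6 mM, Vmax,app = 19.3 μmol/min.
v = Vmax,app·[S]/(Km,app + [S]) = 19.3 × 21.9/(11.6 + 21.9) = 12.6 μmol/min.

12.6 μmol/min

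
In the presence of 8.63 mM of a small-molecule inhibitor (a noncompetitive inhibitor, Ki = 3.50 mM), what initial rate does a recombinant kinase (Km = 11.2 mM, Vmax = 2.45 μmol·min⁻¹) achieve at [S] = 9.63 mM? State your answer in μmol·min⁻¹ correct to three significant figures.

α = 1 + [I]/Ki = 1 + 8.63/3.50 = 3.466.
For a noncompetitive inhibitor, Vmax is reduced to Vmax/α while Km is unchanged: Km,app = 11.2 mM, Vmax,app = 0.707 μmol·min⁻¹.
v = Vmax,app·[S]/(Km,app + [S]) = 0.707 × 9.63/(11.2 + 9.63) = 0.327 μmol·min⁻¹.

0.327 μmol·min⁻¹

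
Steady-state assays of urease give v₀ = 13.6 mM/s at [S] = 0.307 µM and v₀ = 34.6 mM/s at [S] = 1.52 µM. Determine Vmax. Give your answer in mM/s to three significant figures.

From v = Vmax[S]/(Km+[S]), each point gives Vmax = v(Km+[S])/[S].
Equating: 13.6(Km+0.307)/0.307 = 34.6(Km+1.52)/1.52.
44.30·Km + 13.6 = 22.76·Km + 34.6, so (44.30 − 22.76)·Km = 34.6 − 13.6.
Km = 21.00/21.54 = 0.975 µM; then Vmax = 13.6(0.975+0.307)/0.307 = 56.8 mM/s.

56.8 mM/s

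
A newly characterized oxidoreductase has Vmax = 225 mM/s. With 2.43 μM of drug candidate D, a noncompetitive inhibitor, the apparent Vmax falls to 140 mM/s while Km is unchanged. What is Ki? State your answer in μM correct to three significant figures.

4.00 μM

Noncompetitive: Vmax,app = Vmax/α with α = 1 + [I]/Ki.
α = Vmax/Vmax,app = 225/140 = 1.607.
Ki = [I]/(α − 1) = 2.43/0.6071 = 4.00 μM.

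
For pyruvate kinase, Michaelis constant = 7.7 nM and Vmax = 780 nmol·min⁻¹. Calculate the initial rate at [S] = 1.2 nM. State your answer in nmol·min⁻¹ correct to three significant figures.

v = Vmax·[S]/(Km + [S]) = 780 × 1.2 / (7.7 + 1.2)
  = 936.0 / 8.900 = 105 nmol·min⁻¹.

105 nmol·min⁻¹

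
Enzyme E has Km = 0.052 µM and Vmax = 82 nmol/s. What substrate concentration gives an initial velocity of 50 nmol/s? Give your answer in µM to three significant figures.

The required fractional saturation is v/Vmax = 50/82 = 0.6098.
Then [S]/(Km+[S]) = 0.6098 ⇒ [S] = 0.052 × 0.6098/(1 − 0.6098) = 0.0812 µM.

0.0812 µM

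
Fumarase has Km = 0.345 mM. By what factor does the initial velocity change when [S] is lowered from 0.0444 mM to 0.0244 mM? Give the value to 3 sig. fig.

0.579

Since Vmax cancels, v₂/v₁ = [S]₂(Km+[S]₁) / [S]₁(Km+[S]₂).
= 0.0244×(0.345+0.0444) / (0.0444×(0.345+0.0244)) = 0.009501/0.01640 = 0.579.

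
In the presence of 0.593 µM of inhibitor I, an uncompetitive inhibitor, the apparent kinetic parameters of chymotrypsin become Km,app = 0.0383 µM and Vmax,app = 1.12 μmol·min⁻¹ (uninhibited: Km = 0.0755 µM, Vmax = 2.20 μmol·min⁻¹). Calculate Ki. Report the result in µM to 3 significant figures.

Uncompetitive: Vmax,app = Vmax/α (and Km,app = Km/α) with α = 1 + [I]/Ki.
α = Vmax/Vmax,app = 2.20/1.12 = 1.964.
Ki = [I]/(α − 1) = 0.593/0.9643 = 0.615 µM.

0.615 µM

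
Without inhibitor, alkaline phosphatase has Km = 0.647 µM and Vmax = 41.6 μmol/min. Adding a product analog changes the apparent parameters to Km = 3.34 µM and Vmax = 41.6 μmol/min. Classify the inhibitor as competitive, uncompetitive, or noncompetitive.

competitive

Km increases (0.647 → 3.34 µM) while Vmax is unchanged — the hallmark of competitive inhibition.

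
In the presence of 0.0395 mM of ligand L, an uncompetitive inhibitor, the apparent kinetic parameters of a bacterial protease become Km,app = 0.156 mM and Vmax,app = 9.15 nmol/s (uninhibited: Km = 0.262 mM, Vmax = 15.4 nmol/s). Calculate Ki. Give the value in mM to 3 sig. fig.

Uncompetitive: Vmax,app = Vmax/α (and Km,app = Km/α) with α = 1 + [I]/Ki.
α = Vmax/Vmax,app = 15.4/9.15 = 1.683.
Ki = [I]/(α − 1) = 0.0395/0.6831 = 0.0578 mM.

0.0578 mM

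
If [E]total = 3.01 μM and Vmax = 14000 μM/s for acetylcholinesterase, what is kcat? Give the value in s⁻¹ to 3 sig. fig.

4650 s⁻¹

kcat = Vmax/[E]total = 14000 μM/s / 3.01 μM = 4650 s⁻¹.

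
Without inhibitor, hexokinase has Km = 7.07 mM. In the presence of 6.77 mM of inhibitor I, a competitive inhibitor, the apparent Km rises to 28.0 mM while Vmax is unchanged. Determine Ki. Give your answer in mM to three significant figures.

Competitive: Km,app = α·Km with α = 1 + [I]/Ki.
α = Km,app/Km = 28.0/7.07 = 3.960.
Since α = 1 + [I]/Ki, [I]/Ki = 3.960 − 1 = 2.960 and Ki = 6.77/2.960 = 2.29 mM.

2.29 mM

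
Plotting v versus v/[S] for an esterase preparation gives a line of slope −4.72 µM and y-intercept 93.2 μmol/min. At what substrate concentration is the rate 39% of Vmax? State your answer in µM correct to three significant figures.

The Eadie–Hofstee slope gives Km = 4.72 µM (slope = −Km).
v/Vmax = [S]/(Km+[S]) = 0.39 ⇒ [S] = Km·0.39/(1−0.39) = 4.72 × 0.6393 = 3.02 µM.

3.02 µM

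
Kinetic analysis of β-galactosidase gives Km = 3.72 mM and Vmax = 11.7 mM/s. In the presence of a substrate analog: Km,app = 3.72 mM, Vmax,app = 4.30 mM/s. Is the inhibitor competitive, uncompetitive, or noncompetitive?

noncompetitive

Vmax decreases (11.7 → 4.30 mM/s) while Km is unchanged — pure noncompetitive inhibition.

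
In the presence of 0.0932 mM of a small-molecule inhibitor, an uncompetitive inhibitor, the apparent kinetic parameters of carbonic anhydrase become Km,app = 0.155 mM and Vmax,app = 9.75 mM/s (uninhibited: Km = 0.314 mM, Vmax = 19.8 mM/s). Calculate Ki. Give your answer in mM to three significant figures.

Uncompetitive: Vmax,app = Vmax/α (and Km,app = Km/α) with α = 1 + [I]/Ki.
α = Vmax/Vmax,app = 19.8/9.75 = 2.031.
Since α = 1 + [I]/Ki, [I]/Ki = 2.031 − 1 = 1.031 and Ki = 0.0932/1.031 = 0.0904 mM.

0.0904 mM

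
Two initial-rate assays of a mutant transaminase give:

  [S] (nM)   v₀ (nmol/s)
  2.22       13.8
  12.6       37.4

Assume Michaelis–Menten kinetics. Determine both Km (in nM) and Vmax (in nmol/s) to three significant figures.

From v = Vmax[S]/(Km+[S]), each point gives Vmax = v(Km+[S])/[S].
Equating: 13.8(Km+2.22)/2.22 = 37.4(Km+12.6)/12.6.
6.216·Km + 13.8 = 2.968·Km + 37.4, so (6.216 − 2.968)·Km = 37.4 − 13.8.
Km = 23.60/3.248 = 7.27 nM; then Vmax = 13.8(7.27+2.22)/2.22 = 59.0 nmol/s.

Km = 7.27 nM; Vmax = 59.0 nmol/s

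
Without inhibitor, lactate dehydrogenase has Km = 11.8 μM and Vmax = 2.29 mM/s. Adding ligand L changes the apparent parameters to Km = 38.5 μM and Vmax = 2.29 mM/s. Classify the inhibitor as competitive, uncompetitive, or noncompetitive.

competitive

Km increases (11.8 → 38.5 μM) while Vmax is unchanged — the hallmark of competitive inhibition.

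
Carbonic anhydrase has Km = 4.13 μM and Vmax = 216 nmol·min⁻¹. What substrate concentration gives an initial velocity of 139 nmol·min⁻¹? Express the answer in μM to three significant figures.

7.46 μM

The required fractional saturation is v/Vmax = 139/216 = 0.6435.
Then [S]/(Km+[S]) = 0.6435 ⇒ [S] = 4.13 × 0.6435/(1 − 0.6435) = 7.46 μM.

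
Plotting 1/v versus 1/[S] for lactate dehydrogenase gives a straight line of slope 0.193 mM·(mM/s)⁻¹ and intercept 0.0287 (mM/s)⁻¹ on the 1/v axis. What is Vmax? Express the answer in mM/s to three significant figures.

34.8 mM/s

The y-intercept of a Lineweaver–Burk plot equals 1/Vmax, so Vmax = 1/0.0287 = 34.8 mM/s.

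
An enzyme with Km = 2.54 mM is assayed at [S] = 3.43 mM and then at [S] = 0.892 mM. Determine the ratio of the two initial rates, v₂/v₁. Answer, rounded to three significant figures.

The fractional saturations are [S]/(Km+[S]) = 3.43/5.970 = 0.5745 and 0.892/3.432 = 0.2599.
v₂/v₁ is just their ratio: 0.2599/0.5745 = 0.452.

0.452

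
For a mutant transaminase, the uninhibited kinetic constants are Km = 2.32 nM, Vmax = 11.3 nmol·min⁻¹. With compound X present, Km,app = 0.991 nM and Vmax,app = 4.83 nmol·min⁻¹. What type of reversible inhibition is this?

Both Km and Vmax decrease by the same factor (~2.34-fold) — characteristic of uncompetitive inhibition.

uncompetitive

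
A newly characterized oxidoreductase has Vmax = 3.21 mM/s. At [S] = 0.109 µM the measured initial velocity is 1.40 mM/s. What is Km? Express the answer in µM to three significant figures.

v/Vmax = 1.40/3.21 = 0.4361 = [S]/(Km+[S]).
So Km + [S] = [S]/0.4361 = 0.2499 µM, giving Km = 0.2499 − 0.109 = 0.141 µM.

0.141 µM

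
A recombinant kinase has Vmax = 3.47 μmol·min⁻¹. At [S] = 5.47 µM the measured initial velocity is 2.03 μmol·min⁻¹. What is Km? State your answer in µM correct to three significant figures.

3.88 µM

v/Vmax = 2.03/3.47 = 0.5850 = [S]/(Km+[S]).
So Km + [S] = [S]/0.5850 = 9.350 µM, giving Km = 9.350 − 5.47 = 3.88 µM.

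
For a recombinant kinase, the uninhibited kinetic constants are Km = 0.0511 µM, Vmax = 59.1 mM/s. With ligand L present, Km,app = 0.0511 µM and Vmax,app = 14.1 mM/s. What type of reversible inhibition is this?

Vmax decreases (59.1 → 14.1 mM/s) while Km is unchanged — pure noncompetitive inhibition.

noncompetitive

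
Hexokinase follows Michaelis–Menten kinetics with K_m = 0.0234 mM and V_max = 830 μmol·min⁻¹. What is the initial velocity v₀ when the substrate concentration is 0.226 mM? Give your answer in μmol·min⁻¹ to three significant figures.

v = Vmax·[S]/(Km + [S]) = 830 × 0.226 / (0.0234 + 0.226)
  = 187.6 / 0.2494 = 752 μmol·min⁻¹.

752 μmol·min⁻¹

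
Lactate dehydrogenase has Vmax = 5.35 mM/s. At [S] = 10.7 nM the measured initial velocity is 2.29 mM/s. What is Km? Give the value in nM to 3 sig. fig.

14.3 nM

v/Vmax = 2.29/5.35 = 0.4280 = [S]/(Km+[S]).
So Km + [S] = [S]/0.4280 = 25.00 nM, giving Km = 25.00 − 10.7 = 14.3 nM.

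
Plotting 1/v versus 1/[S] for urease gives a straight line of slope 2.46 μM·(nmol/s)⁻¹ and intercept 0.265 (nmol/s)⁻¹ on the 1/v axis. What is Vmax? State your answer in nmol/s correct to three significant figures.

The y-intercept of a Lineweaver–Burk plot equals 1/Vmax, so Vmax = 1/0.265 = 3.77 nmol/s.

3.77 nmol/s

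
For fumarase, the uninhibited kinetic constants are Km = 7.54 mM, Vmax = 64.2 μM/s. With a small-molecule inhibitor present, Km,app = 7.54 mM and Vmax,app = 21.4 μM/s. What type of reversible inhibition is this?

noncompetitive

Vmax decreases (64.2 → 21.4 μM/s) while Km is unchanged — pure noncompetitive inhibition.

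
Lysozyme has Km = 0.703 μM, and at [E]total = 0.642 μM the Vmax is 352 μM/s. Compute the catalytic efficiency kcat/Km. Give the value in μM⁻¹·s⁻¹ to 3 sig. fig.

kcat = Vmax/[E]total = 352/0.642 = 548 s⁻¹.
kcat/Km = 548/0.703 = 780 μM⁻¹·s⁻¹.

780 μM⁻¹·s⁻¹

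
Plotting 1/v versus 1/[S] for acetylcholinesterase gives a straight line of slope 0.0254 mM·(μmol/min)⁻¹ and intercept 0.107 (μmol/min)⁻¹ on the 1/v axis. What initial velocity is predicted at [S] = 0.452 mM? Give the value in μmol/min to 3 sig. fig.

6.13 μmol/min

The y-intercept is 1/Vmax, so Vmax = 1/0.107 = 9.35 μmol/min.
The slope is Km/Vmax, so Km = 0.0254 × 9.35 = 0.237 mM.
Then v = 9.35 × 0.452/(0.237 + 0.452) = 6.13 μmol/min.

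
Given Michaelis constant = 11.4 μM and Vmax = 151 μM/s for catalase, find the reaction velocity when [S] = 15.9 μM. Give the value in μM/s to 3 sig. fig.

87.9 μM/s

[S]/(Km+[S]) = 15.9/27.30 = 0.5824, the fractional saturation.
v = 0.5824 × Vmax = 0.5824 × 151 = 87.9 μM/s.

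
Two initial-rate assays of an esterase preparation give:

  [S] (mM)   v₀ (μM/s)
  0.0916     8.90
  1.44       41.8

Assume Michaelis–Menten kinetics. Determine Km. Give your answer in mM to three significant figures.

From v = Vmax[S]/(Km+[S]), each point gives Vmax = v(Km+[S])/[S].
Equating: 8.90(Km+0.0916)/0.0916 = 41.8(Km+1.44)/1.44.
97.16·Km + 8.90 = 29.03·Km + 41.8, so (97.16 − 29.03)·Km = 41.8 − 8.90.
Km = 32.90/68.13 = 0.483 mM; then Vmax = 8.90(0.483+0.0916)/0.0916 = 55.8 μM/s.

0.483 mM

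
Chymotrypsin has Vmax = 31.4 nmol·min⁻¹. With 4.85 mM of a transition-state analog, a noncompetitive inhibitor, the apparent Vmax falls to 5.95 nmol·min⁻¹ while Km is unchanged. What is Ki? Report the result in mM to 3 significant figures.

Noncompetitive: Vmax,app = Vmax/α with α = 1 + [I]/Ki.
α = Vmax/Vmax,app = 31.4/5.95 = 5.277.
Ki = [I]/(α − 1) = 4.85/4.277 = 1.13 mM.

1.13 mM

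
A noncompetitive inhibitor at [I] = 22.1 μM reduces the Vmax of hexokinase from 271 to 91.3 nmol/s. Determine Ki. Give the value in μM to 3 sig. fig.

Noncompetitive: Vmax,app = Vmax/α with α = 1 + [I]/Ki.
α = Vmax/Vmax,app = 271/91.3 = 2.968.
Since α = 1 + [I]/Ki, [I]/Ki = 2.968 − 1 = 1.968 and Ki = 22.1/1.968 = 11.2 μM.

11.2 μM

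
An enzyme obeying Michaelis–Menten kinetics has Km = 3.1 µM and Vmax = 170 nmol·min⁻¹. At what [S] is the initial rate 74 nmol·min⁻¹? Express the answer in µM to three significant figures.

2.39 µM

Rearranging v = Vmax[S]/(Km+[S]) gives [S] = Km·v/(Vmax − v).
[S] = 3.1 × 74 / (170 − 74) = 229.4/96.00 = 2.39 µM.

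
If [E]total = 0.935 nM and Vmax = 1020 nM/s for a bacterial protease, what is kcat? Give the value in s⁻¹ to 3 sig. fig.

1090 s⁻¹

kcat = Vmax/[E]total = 1020 nM/s / 0.935 nM = 1090 s⁻¹.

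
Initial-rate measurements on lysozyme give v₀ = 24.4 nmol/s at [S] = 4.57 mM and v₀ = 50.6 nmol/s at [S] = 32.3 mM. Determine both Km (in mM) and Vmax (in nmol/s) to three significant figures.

Km = 6.94 mM; Vmax = 61.5 nmol/s

From v = Vmax[S]/(Km+[S]), each point gives Vmax = v(Km+[S])/[S].
Equating: 24.4(Km+4.57)/4.57 = 50.6(Km+32.3)/32.3.
5.339·Km + 24.4 = 1.567·Km + 50.6, so (5.339 − 1.567)·Km = 50.6 − 24.4.
Km = 26.20/3.773 = 6.94 mM; then Vmax = 24.4(6.94+4.57)/4.57 = 61.5 nmol/s.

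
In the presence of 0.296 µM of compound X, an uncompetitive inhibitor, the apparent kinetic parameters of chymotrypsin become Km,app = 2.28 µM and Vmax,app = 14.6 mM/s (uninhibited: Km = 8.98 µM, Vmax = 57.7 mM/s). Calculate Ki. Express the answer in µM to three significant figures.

0.100 µM

Uncompetitive: Vmax,app = Vmax/α (and Km,app = Km/α) with α = 1 + [I]/Ki.
α = Vmax/Vmax,app = 57.7/14.6 = 3.952.
Since α = 1 + [I]/Ki, [I]/Ki = 3.952 − 1 = 2.952 and Ki = 0.296/2.952 = 0.100 µM.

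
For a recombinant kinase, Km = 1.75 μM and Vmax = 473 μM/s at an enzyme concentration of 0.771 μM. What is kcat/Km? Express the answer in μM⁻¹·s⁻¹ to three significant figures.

kcat = Vmax/[E]total = 473/0.771 = 613 s⁻¹.
kcat/Km = 613/1.75 = 351 μM⁻¹·s⁻¹.

351 μM⁻¹·s⁻¹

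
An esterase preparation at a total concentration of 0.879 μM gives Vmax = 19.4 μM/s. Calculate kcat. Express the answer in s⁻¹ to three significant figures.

kcat = Vmax/[E]total = 19.4 μM/s / 0.879 μM = 22.1 s⁻¹.

22.1 s⁻¹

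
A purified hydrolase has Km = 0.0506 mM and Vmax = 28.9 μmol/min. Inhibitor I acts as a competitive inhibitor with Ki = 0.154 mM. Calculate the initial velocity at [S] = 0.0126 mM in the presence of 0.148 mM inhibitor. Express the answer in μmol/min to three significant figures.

α = 1 + [I]/Ki = 1 + 0.148/0.154 = 1.961.
For a competitive inhibitor, Vmax is unchanged and the apparent Km becomes α·Km: Km,app = 0.0992 mM, Vmax,app = 28.9 μmol/min.
v = Vmax,app·[S]/(Km,app + [S]) = 28.9 × 0.0126/(0.0992 + 0.0126) = 3.26 μmol/min.

3.26 μmol/min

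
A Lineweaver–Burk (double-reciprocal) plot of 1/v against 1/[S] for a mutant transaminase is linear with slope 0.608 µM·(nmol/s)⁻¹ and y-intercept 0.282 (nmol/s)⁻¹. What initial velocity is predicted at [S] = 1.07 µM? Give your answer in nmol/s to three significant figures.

1.18 nmol/s

The y-intercept is 1/Vmax, so Vmax = 1/0.282 = 3.55 nmol/s.
The slope is Km/Vmax, so Km = 0.608 × 3.55 = 2.16 µM.
Then v = 3.55 × 1.07/(2.16 + 1.07) = 1.18 nmol/s.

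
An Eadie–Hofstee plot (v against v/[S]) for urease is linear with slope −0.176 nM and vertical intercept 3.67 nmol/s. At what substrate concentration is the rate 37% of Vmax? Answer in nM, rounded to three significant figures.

0.103 nM

The Eadie–Hofstee slope gives Km = 0.176 nM (slope = −Km).
v/Vmax = [S]/(Km+[S]) = 0.37 ⇒ [S] = Km·0.37/(1−0.37) = 0.176 × 0.5873 = 0.103 nM.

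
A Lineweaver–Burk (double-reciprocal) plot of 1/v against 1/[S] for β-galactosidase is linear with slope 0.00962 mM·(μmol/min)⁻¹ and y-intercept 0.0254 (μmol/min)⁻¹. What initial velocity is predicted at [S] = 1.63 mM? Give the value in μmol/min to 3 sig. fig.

31.9 μmol/min

The y-intercept is 1/Vmax, so Vmax = 1/0.0254 = 39.4 μmol/min.
The slope is Km/Vmax, so Km = 0.00962 × 39.4 = 0.379 mM.
Then v = 39.4 × 1.63/(0.379 + 1.63) = 31.9 μmol/min.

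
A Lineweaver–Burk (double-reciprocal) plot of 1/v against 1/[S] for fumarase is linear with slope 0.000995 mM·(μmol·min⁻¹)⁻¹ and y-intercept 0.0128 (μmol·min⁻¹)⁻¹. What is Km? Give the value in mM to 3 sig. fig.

y-intercept = 1/Vmax ⇒ Vmax = 78.1 μmol·min⁻¹; slope = Km/Vmax ⇒ Km = slope × Vmax.
Km = 0.000995 × 78.1 = 0.0777 mM.

0.0777 mM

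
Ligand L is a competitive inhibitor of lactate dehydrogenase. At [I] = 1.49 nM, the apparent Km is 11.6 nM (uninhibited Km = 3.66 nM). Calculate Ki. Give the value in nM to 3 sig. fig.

0.687 nM

Competitive: Km,app = α·Km with α = 1 + [I]/Ki.
α = Km,app/Km = 11.6/3.66 = 3.169.
Since α = 1 + [I]/Ki, [I]/Ki = 3.169 − 1 = 2.169 and Ki = 1.49/2.169 = 0.687 nM.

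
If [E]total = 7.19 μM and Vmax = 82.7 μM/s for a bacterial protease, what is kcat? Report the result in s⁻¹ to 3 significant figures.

kcat = Vmax/[E]total = 82.7 μM/s / 7.19 μM = 11.5 s⁻¹.

11.5 s⁻¹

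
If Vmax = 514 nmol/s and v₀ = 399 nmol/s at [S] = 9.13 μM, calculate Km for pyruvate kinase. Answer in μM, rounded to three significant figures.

From v = Vmax[S]/(Km+[S]), Km = [S](Vmax − v)/v.
Km = 9.13 × (514 − 399) / 399 = 1050/399 = 2.63 μM.

2.63 μM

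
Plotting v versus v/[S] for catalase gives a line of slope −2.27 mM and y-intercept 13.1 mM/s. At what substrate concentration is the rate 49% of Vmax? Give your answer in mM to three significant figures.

The Eadie–Hofstee slope gives Km = 2.27 mM (slope = −Km).
v/Vmax = [S]/(Km+[S]) = 0.49 ⇒ [S] = Km·0.49/(1−0.49) = 2.27 × 0.9608 = 2.18 mM.

2.18 mM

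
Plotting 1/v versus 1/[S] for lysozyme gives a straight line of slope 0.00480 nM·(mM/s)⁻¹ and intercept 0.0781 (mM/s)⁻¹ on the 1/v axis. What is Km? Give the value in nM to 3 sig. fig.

y-intercept = 1/Vmax ⇒ Vmax = 12.8 mM/s; slope = Km/Vmax ⇒ Km = slope × Vmax.
Km = 0.00480 × 12.8 = 0.0615 nM.

0.0615 nM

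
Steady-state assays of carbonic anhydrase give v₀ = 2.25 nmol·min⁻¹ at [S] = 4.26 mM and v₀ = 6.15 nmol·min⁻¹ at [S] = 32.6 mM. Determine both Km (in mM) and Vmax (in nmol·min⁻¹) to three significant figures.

Km = 11.5 mM; Vmax = 8.32 nmol·min⁻¹

From v = Vmax[S]/(Km+[S]), each point gives Vmax = v(Km+[S])/[S].
Equating: 2.25(Km+4.26)/4.26 = 6.15(Km+32.6)/32.6.
0.5282·Km + 2.25 = 0.1887·Km + 6.15, so (0.5282 − 0.1887)·Km = 6.15 − 2.25.
Km = 3.900/0.3395 = 11.5 mM; then Vmax = 2.25(11.5+4.26)/4.26 = 8.32 nmol·min⁻¹.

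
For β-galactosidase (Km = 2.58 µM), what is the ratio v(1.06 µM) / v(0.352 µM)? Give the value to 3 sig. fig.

The fractional saturations are [S]/(Km+[S]) = 0.352/2.932 = 0.1201 and 1.06/3.640 = 0.2912.
v₂/v₁ is just their ratio: 0.2912/0.1201 = 2.43.

2.43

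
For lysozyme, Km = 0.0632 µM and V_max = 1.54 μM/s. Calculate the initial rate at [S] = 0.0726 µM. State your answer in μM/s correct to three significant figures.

v = Vmax·[S]/(Km + [S]) = 1.54 × 0.0726 / (0.0632 + 0.0726)
  = 0.1118 / 0.1358 = 0.823 μM/s.

0.823 μM/s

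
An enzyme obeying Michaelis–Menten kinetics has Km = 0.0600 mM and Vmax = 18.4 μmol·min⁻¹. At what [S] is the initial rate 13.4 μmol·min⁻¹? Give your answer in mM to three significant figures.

Rearranging v = Vmax[S]/(Km+[S]) gives [S] = Km·v/(Vmax − v).
[S] = 0.0600 × 13.4 / (18.4 − 13.4) = 0.8040/5.000 = 0.161 mM.

0.161 mM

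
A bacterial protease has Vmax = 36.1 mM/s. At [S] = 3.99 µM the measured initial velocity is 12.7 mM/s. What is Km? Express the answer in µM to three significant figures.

From v = Vmax[S]/(Km+[S]), Km = [S](Vmax − v)/v.
Km = 3.99 × (36.1 − 12.7) / 12.7 = 93.37/12.7 = 7.35 µM.

7.35 µM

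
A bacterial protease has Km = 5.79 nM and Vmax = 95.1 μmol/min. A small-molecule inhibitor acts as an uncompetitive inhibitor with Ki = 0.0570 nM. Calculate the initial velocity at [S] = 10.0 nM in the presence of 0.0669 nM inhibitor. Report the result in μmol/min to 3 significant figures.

With α = 1 + [I]/Ki = 1 + 0.0669/0.0570 = 2.174, the uncompetitive rate law is v = (Vmax/α)·[S] / (Km/α + [S]).
v = (95.1/2.174)×10.0 / (5.79/2.174 + 10.0) = 437.5/12.66 = 34.5 μmol/min.

34.5 μmol/min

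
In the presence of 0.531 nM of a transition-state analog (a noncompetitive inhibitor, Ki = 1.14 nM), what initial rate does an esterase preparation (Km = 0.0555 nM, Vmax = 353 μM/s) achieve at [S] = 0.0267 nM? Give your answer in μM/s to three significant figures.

With α = 1 + [I]/Ki = 1 + 0.531/1.14 = 1.466, the noncompetitive rate law is v = (Vmax/α)·[S] / (Km + [S]).
v = (353/1.466)×0.0267 / (0.0555 + 0.0267) = 6.430/0.08220 = 78.2 μM/s.

78.2 μM/s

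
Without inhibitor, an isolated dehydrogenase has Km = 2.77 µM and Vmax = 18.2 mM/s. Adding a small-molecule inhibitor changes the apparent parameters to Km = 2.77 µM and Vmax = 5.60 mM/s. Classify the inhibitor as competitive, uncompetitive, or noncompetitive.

Vmax decreases (18.2 → 5.60 mM/s) while Km is unchanged — pure noncompetitive inhibition.

noncompetitive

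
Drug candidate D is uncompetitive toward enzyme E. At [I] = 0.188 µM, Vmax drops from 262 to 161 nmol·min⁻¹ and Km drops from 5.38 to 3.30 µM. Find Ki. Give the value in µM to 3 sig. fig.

0.300 µM

Uncompetitive: Vmax,app = Vmax/α (and Km,app = Km/α) with α = 1 + [I]/Ki.
α = Vmax/Vmax,app = 262/161 = 1.627.
Since α = 1 + [I]/Ki, [I]/Ki = 1.627 − 1 = 0.6273 and Ki = 0.188/0.6273 = 0.300 µM.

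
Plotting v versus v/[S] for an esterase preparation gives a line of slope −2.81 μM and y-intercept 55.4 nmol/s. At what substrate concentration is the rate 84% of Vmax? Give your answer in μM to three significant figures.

14.8 μM

The Eadie–Hofstee slope gives Km = 2.81 μM (slope = −Km).
v/Vmax = [S]/(Km+[S]) = 0.84 ⇒ [S] = Km·0.84/(1−0.84) = 2.81 × 5.250 = 14.8 μM.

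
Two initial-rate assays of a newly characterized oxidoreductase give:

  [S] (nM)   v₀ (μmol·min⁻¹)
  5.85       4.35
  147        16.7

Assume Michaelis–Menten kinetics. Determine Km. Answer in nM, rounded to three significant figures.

From v = Vmax[S]/(Km+[S]), each point gives Vmax = v(Km+[S])/[S].
Equating: 4.35(Km+5.85)/5.85 = 16.7(Km+147)/147.
0.7436·Km + 4.35 = 0.1136·Km + 16.7, so (0.7436 − 0.1136)·Km = 16.7 − 4.35.
Km = 12.35/0.6300 = 19.6 nM; then Vmax = 4.35(19.6+5.85)/5.85 = 18.9 μmol·min⁻¹.

19.6 nM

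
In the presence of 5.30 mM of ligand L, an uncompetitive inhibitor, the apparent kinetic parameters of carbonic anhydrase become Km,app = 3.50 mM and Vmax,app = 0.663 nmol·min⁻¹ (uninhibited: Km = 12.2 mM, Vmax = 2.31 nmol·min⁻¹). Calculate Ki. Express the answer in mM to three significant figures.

2.13 mM

Uncompetitive: Vmax,app = Vmax/α (and Km,app = Km/α) with α = 1 + [I]/Ki.
α = Vmax/Vmax,app = 2.31/0.663 = 3.484.
Since α = 1 + [I]/Ki, [I]/Ki = 3.484 − 1 = 2.484 and Ki = 5.30/2.484 = 2.13 mM.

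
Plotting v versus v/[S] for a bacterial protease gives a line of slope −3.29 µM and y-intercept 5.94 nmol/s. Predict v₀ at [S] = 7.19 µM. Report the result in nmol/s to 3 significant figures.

4.08 nmol/s

In the Eadie–Hofstee form v = Vmax − Km·(v/[S]), the slope is −Km and the intercept is Vmax, so Km = 3.29 µM and Vmax = 5.94 nmol/s.
v = 5.94 × 7.19/(3.29 + 7.19) = 4.08 nmol/s.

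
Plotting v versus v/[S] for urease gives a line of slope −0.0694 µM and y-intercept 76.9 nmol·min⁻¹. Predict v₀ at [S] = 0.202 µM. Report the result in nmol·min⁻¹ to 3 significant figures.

In the Eadie–Hofstee form v = Vmax − Km·(v/[S]), the slope is −Km and the intercept is Vmax, so Km = 0.0694 µM and Vmax = 76.9 nmol·min⁻¹.
v = 76.9 × 0.202/(0.0694 + 0.202) = 57.2 nmol·min⁻¹.

57.2 nmol·min⁻¹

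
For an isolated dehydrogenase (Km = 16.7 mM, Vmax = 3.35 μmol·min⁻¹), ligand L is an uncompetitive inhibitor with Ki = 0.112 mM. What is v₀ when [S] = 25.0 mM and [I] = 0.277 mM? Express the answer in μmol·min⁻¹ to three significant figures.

With α = 1 + [I]/Ki = 1 + 0.277/0.112 = 3.473, the uncompetitive rate law is v = (Vmax/α)·[S] / (Km/α + [S]).
v = (3.35/3.473)×25.0 / (16.7/3.473 + 25.0) = 24.11/29.81 = 0.809 μmol·min⁻¹.

0.809 μmol·min⁻¹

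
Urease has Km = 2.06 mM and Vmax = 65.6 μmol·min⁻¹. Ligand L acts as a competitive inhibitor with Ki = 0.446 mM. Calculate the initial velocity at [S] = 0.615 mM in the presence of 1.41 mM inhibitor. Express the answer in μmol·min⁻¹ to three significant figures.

α = 1 + [I]/Ki = 1 + 1.41/0.446 = 4.161.
For a competitive inhibitor, Vmax is unchanged and the apparent Km becomes α·Km: Km,app = 8.57 mM, Vmax,app = 65.6 μmol·min⁻¹.
v = Vmax,app·[S]/(Km,app + [S]) = 65.6 × 0.615/(8.57 + 0.615) = 4.39 μmol·min⁻¹.

4.39 μmol·min⁻¹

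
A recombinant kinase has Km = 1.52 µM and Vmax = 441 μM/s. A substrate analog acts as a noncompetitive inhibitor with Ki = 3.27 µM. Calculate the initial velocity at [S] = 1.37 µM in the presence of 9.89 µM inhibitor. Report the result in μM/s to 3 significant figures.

51.9 μM/s

α = 1 + [I]/Ki = 1 + 9.89/3.27 = 4.024.
For a noncompetitive inhibitor, Vmax is reduced to Vmax/α while Km is unchanged: Km,app = 1.52 µM, Vmax,app = 110 μM/s.
v = Vmax,app·[S]/(Km,app + [S]) = 110 × 1.37/(1.52 + 1.37) = 51.9 μM/s.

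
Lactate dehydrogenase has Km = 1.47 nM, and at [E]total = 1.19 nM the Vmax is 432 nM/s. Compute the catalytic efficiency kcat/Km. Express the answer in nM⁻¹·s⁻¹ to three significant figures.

kcat = Vmax/[E]total = 432/1.19 = 363 s⁻¹.
kcat/Km = 363/1.47 = 247 nM⁻¹·s⁻¹.

247 nM⁻¹·s⁻¹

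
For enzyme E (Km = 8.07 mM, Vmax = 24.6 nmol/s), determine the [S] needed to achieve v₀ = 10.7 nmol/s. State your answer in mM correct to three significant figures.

The required fractional saturation is v/Vmax = 10.7/24.6 = 0.4350.
Then [S]/(Km+[S]) = 0.4350 ⇒ [S] = 8.07 × 0.4350/(1 − 0.4350) = 6.21 mM.

6.21 mM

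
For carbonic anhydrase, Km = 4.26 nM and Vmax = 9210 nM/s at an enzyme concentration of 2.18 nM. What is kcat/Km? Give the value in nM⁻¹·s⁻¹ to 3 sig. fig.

kcat = Vmax/[E]total = 9210/2.18 = 4220 s⁻¹.
kcat/Km = 4220/4.26 = 992 nM⁻¹·s⁻¹.

992 nM⁻¹·s⁻¹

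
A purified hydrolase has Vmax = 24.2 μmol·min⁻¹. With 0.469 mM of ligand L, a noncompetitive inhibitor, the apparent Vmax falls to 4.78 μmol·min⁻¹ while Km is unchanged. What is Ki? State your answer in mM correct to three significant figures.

Noncompetitive: Vmax,app = Vmax/α with α = 1 + [I]/Ki.
α = Vmax/Vmax,app = 24.2/4.78 = 5.063.
Since α = 1 + [I]/Ki, [I]/Ki = 5.063 − 1 = 4.063 and Ki = 0.469/4.063 = 0.115 mM.

0.115 mM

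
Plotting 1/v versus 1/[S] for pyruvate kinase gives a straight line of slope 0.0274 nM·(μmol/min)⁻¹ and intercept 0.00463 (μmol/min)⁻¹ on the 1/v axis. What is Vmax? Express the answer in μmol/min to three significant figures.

The y-intercept of a Lineweaver–Burk plot equals 1/Vmax, so Vmax = 1/0.00463 = 216 μmol/min.

216 μmol/min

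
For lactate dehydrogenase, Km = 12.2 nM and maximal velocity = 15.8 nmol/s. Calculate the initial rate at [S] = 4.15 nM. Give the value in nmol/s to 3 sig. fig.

[S]/(Km+[S]) = 4.15/16.35 = 0.2538, the fractional saturation.
v = 0.2538 × Vmax = 0.2538 × 15.8 = 4.01 nmol/s.

4.01 nmol/s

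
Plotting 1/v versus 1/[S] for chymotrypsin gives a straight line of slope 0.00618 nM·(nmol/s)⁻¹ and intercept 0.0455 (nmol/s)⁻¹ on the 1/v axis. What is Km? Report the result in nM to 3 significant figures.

y-intercept = 1/Vmax ⇒ Vmax = 22.0 nmol/s; slope = Km/Vmax ⇒ Km = slope × Vmax.
Km = 0.00618 × 22.0 = 0.136 nM.

0.136 nM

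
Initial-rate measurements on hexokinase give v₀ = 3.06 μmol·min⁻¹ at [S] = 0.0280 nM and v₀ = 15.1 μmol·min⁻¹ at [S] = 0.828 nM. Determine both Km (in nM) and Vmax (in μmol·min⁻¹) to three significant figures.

Km = 0.132 nM; Vmax = 17.5 μmol·min⁻¹

In reciprocal form, 1/v = (Km/Vmax)·(1/[S]) + 1/Vmax. The two points give (1/[S], 1/v) = (35.71, 0.3268) and (1.208, 0.06623).
Slope = (0.3268 − 0.06623)/(35.71 − 1.208) = 0.007551; intercept = 0.3268 − 0.007551×35.71 = 0.05711.
Vmax = 1/intercept = 17.5 μmol·min⁻¹; Km = slope × Vmax = 0.007551 × 17.5 = 0.132 nM.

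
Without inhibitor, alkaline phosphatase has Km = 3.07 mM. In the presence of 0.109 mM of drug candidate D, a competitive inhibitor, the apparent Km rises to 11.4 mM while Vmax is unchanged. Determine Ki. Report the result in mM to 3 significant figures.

0.0402 mM

Competitive: Km,app = α·Km with α = 1 + [I]/Ki.
α = Km,app/Km = 11.4/3.07 = 3.713.
Ki = [I]/(α − 1) = 0.109/2.713 = 0.0402 mM.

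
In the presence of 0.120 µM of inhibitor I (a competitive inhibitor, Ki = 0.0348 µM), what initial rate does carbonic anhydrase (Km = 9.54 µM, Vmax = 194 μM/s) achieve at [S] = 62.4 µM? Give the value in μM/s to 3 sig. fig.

With α = 1 + [I]/Ki = 1 + 0.120/0.0348 = 4.448, the competitive rate law is v = Vmax[S] / (αKm + [S]).
v = 194×62.4 / (4.448×9.54 + 62.4) = 12110/104.8 = 115 μM/s.

115 μM/s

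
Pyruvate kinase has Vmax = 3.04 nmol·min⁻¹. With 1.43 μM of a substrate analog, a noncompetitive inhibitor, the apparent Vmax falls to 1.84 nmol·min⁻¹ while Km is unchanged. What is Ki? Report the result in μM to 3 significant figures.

2.19 μM

Noncompetitive: Vmax,app = Vmax/α with α = 1 + [I]/Ki.
α = Vmax/Vmax,app = 3.04/1.84 = 1.652.
Ki = [I]/(α − 1) = 1.43/0.6522 = 2.19 μM.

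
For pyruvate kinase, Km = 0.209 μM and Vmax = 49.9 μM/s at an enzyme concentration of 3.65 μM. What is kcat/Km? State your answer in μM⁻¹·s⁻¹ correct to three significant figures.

65.4 μM⁻¹·s⁻¹

kcat = Vmax/[E]total = 49.9/3.65 = 13.7 s⁻¹.
kcat/Km = 13.7/0.209 = 65.4 μM⁻¹·s⁻¹.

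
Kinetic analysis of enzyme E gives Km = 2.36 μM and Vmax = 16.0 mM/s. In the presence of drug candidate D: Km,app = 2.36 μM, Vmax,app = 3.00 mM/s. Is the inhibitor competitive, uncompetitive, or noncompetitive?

Vmax decreases (16.0 → 3.00 mM/s) while Km is unchanged — pure noncompetitive inhibition.

noncompetitive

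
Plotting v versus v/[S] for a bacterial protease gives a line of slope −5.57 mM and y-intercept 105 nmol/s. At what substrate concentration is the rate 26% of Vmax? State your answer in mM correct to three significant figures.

The Eadie–Hofstee slope gives Km = 5.57 mM (slope = −Km).
v/Vmax = [S]/(Km+[S]) = 0.26 ⇒ [S] = Km·0.26/(1−0.26) = 5.57 × 0.3514 = 1.96 mM.

1.96 mM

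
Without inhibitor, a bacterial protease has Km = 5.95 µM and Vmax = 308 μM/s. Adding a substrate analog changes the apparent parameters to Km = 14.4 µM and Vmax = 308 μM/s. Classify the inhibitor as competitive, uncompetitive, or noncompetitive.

Km increases (5.95 → 14.4 µM) while Vmax is unchanged — the hallmark of competitive inhibition.

competitive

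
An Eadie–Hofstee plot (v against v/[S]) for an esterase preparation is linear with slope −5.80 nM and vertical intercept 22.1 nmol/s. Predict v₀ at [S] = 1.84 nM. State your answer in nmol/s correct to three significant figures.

5.32 nmol/s

In the Eadie–Hofstee form v = Vmax − Km·(v/[S]), the slope is −Km and the intercept is Vmax, so Km = 5.80 nM and Vmax = 22.1 nmol/s.
v = 22.1 × 1.84/(5.80 + 1.84) = 5.32 nmol/s.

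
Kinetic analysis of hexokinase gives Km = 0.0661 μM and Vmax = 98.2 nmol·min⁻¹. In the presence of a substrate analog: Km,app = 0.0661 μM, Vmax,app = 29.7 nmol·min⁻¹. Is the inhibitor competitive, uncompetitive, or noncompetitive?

noncompetitive

Vmax decreases (98.2 → 29.7 nmol·min⁻¹) while Km is unchanged — pure noncompetitive inhibition.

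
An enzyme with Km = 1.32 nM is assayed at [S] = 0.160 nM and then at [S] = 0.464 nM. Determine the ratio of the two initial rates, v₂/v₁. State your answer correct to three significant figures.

Since Vmax cancels, v₂/v₁ = [S]₂(Km+[S]₁) / [S]₁(Km+[S]₂).
= 0.464×(1.32+0.160) / (0.160×(1.32+0.464)) = 0.6867/0.2854 = 2.41.

2.41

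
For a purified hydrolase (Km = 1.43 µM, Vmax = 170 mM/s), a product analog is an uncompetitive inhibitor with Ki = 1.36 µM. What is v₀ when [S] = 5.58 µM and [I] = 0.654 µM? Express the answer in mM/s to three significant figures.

97.9 mM/s

With α = 1 + [I]/Ki = 1 + 0.654/1.36 = 1.481, the uncompetitive rate law is v = (Vmax/α)·[S] / (Km/α + [S]).
v = (170/1.481)×5.58 / (1.43/1.481 + 5.58) = 640.6/6.546 = 97.9 mM/s.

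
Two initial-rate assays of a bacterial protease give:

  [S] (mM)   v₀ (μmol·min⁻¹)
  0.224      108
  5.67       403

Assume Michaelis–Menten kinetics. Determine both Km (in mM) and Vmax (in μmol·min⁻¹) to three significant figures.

Km = 0.718 mM; Vmax = 454 μmol·min⁻¹

In reciprocal form, 1/v = (Km/Vmax)·(1/[S]) + 1/Vmax. The two points give (1/[S], 1/v) = (4.464, 0.009259) and (0.1764, 0.002481).
Slope = (0.009259 − 0.002481)/(4.464 − 0.1764) = 0.001581; intercept = 0.009259 − 0.001581×4.464 = 0.002203.
Vmax = 1/intercept = 454 μmol·min⁻¹; Km = slope × Vmax = 0.001581 × 454 = 0.718 mM.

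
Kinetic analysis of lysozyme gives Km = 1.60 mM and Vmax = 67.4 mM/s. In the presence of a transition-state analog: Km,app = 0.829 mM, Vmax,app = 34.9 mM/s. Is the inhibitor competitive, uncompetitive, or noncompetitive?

uncompetitive

Both Km and Vmax decrease by the same factor (~1.93-fold) — characteristic of uncompetitive inhibition.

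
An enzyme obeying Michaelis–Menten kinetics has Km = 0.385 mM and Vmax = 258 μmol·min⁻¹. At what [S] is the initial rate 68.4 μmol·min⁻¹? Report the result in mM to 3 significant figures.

0.139 mM

The required fractional saturation is v/Vmax = 68.4/258 = 0.2651.
Then [S]/(Km+[S]) = 0.2651 ⇒ [S] = 0.385 × 0.2651/(1 − 0.2651) = 0.139 mM.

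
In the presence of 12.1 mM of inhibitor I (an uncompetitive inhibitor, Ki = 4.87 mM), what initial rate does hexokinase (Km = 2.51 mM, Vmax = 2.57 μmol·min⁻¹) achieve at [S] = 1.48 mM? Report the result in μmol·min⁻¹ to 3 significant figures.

0.496 μmol·min⁻¹

With α = 1 + [I]/Ki = 1 + 12.1/4.87 = 3.485, the uncompetitive rate law is v = (Vmax/α)·[S] / (Km/α + [S]).
v = (2.57/3.485)×1.48 / (2.51/3.485 + 1.48) = 1.092/2.200 = 0.496 μmol·min⁻¹.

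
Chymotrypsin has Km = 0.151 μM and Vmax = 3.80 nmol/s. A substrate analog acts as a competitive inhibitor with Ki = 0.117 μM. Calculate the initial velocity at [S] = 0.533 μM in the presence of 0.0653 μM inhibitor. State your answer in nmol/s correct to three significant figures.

With α = 1 + [I]/Ki = 1 + 0.0653/0.117 = 1.558, the competitive rate law is v = Vmax[S] / (αKm + [S]).
v = 3.80×0.533 / (1.558×0.151 + 0.533) = 2.025/0.7683 = 2.64 nmol/s.

2.64 nmol/s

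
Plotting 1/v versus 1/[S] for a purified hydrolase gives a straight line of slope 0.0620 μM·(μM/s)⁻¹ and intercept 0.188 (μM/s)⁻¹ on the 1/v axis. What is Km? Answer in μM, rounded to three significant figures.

y-intercept = 1/Vmax ⇒ Vmax = 5.32 μM/s; slope = Km/Vmax ⇒ Km = slope × Vmax.
Km = 0.0620 × 5.32 = 0.330 μM.

0.330 μM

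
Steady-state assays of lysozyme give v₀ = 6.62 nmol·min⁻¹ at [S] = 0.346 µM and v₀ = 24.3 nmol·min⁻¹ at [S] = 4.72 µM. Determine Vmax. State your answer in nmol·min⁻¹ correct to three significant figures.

In reciprocal form, 1/v = (Km/Vmax)·(1/[S]) + 1/Vmax. The two points give (1/[S], 1/v) = (2.890, 0.1511) and (0.2119, 0.04115).
Slope = (0.1511 − 0.04115)/(2.890 − 0.2119) = 0.04104; intercept = 0.1511 − 0.04104×2.890 = 0.03246.
Vmax = 1/intercept = 30.8 nmol·min⁻¹; Km = slope × Vmax = 0.04104 × 30.8 = 1.26 µM.

30.8 nmol·min⁻¹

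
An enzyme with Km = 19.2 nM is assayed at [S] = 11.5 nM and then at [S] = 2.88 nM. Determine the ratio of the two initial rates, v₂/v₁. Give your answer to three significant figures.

The fractional saturations are [S]/(Km+[S]) = 11.5/30.70 = 0.3746 and 2.88/22.08 = 0.1304.
v₂/v₁ is just their ratio: 0.1304/0.3746 = 0.348.

0.348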